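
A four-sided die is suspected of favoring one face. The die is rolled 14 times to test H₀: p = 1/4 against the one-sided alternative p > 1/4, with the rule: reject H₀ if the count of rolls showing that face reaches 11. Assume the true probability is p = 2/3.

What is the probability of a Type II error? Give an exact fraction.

β = P(fail to reject H₀ | Ha true) = P(K ≤ 10 | p = 2/3), K ~ Binomial(14, 2/3).
Equivalently, β = 1 − P(K ≥ 11) = 3533689/4782969.

3533689/4782969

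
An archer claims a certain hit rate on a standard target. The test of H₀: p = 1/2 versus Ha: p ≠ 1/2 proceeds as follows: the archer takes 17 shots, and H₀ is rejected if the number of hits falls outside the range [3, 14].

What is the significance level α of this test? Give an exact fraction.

Under H₀, Y ~ Binomial(17, 1/2); α is the probability of landing in either tail, P(Y ≤ 2) + P(Y ≥ 15).
By symmetry, α = 2·P(Y ≤ 2) = 2·(1 + 17 + 136)/131072 = 308/131072 = 77/32768.

77/32768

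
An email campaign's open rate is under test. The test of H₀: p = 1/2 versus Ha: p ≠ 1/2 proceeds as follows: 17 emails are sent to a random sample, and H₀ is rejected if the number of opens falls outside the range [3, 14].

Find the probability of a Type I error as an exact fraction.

The significance level is the null-hypothesis probability of the rejection region {≤2} ∪ {≥15}.
By symmetry, α = 2·P(K ≤ 2) = 2·(1 + 17 + 136)/131072 = 308/131072 = 77/32768.

77/32768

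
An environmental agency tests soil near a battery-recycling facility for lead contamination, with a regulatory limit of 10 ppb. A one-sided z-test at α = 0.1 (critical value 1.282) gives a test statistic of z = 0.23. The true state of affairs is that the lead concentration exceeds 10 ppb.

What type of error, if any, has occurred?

The conventional null hypothesis is that the lead concentration is at or below 10 ppb (safe).
Since z = 0.23 ≤ z* = 1.282, H₀ is not rejected.
H₀ is false (actually the lead concentration exceeds 10 ppb).
Failing to reject a false H₀ is a Type II error.

Type II error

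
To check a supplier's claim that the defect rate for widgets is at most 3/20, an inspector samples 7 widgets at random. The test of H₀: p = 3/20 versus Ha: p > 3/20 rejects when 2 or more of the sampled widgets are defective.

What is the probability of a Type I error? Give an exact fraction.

181386189/640000000

The significance level is the probability, assuming p = 3/20, of seeing 2 or more defectives in 7 draws.
Computing the lower-tail complement: 1 − 458613811/640000000 = 181386189/640000000.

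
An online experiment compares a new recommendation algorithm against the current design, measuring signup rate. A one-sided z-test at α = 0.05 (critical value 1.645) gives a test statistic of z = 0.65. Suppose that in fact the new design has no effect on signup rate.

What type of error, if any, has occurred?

No error — this is a correct decision.

The conventional null hypothesis is that the new design has no effect on signup rate.
Since z = 0.65 ≤ z* = 1.645, H₀ is not rejected.
H₀ is true (actually the new design has no effect on signup rate).
The decision matches the true state — no error.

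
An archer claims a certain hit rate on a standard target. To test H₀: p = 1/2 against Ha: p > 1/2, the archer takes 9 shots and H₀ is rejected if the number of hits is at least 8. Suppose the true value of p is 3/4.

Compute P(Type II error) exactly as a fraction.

A Type II error is failing to reject when Ha holds: with p = 3/4, β = P(X ≤ 7).
Summing C(9,j)·(3/4)^j·(1/4)^{9-j} for j = 0..7 gives 45853/65536.

45853/65536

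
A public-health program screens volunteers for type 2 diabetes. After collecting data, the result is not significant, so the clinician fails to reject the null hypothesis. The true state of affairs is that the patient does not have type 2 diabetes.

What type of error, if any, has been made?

No error — this is a correct decision.

The conventional null hypothesis here is that the patient does not have type 2 diabetes.
The test retained a true H₀ — the decision matches the true state.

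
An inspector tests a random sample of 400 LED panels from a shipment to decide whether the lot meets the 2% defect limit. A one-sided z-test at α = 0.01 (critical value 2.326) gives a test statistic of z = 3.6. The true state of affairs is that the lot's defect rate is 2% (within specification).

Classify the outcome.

Type I error

The conventional null hypothesis is that the lot's defect rate is 2% (within specification).
Since z = 3.6 > z* = 2.326, H₀ is rejected.
H₀ is true (actually the lot's defect rate is 2% (within specification)).
Rejecting a true H₀ is a Type I error.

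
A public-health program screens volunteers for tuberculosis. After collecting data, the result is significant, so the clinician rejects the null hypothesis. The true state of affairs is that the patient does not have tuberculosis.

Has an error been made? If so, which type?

Type I error

The conventional null hypothesis here is that the patient does not have tuberculosis.
H₀ was rejected, but H₀ is actually true.
Rejecting a true null hypothesis is a Type I error (false positive).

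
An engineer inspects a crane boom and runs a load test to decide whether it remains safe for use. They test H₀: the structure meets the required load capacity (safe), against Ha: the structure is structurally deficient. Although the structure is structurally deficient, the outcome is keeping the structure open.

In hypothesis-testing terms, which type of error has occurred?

Type II error

'Keeping the structure open' corresponds to failing to reject H₀.
H₀ was not rejected but H₀ is false — a Type II error (false negative).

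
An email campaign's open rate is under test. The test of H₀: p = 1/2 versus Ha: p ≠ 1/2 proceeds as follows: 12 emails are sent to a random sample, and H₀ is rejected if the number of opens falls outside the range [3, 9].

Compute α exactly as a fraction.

Under H₀, S ~ Binomial(12, 1/2); α is the probability of landing in either tail, P(S ≤ 2) + P(S ≥ 10).
The two tails are symmetric, so α = 2·(1 + 12 + 66)/2^12 = 158/4096 = 79/2048.

79/2048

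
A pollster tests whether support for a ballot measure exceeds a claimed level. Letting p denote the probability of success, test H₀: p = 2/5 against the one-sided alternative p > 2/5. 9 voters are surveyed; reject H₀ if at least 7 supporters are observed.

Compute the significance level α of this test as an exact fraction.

48896/1953125

The Type I error probability is α = P(S ≥ 7) computed under H₀, where S ~ Binomial(9, 2/5).
Summing C(9,j)(2/5)^j(3/5)^{9−j} for j = 7,…,9 gives 48896/1953125.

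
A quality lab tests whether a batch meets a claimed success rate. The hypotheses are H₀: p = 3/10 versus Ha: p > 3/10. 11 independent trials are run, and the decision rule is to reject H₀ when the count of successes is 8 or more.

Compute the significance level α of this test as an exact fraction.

The Type I error probability is α = P(S ≥ 8) computed under H₀, where S ~ Binomial(11, 3/10).
P(S ≥ 8) = Σ_{j=8}^{11} C(11,j)·(3/10)^j·(7/10)^{11-j} = 2145447/500000000.

2145447/500000000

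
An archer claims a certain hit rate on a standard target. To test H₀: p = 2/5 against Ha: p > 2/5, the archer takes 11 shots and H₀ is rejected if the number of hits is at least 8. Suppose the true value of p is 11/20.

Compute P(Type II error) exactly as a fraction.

β = P(fail to reject H₀ | Ha true) = P(K ≤ 7 | p = 11/20), K ~ Binomial(11, 11/20).
Summing C(11,j)·(11/20)^j·(9/20)^{11-j} for j = 0..7 gives 828290341647/1024000000000.

828290341647/1024000000000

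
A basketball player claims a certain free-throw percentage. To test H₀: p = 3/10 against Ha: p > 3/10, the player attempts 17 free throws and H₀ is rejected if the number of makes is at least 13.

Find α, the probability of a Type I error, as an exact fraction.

1032701997051/10000000000000000

Under H₀, S ~ Binomial(17, 3/10), and α = P(S ≥ 13).
Adding the binomial terms for j = 13 through 17 with p = 3/10 yields 1032701997051/10000000000000000.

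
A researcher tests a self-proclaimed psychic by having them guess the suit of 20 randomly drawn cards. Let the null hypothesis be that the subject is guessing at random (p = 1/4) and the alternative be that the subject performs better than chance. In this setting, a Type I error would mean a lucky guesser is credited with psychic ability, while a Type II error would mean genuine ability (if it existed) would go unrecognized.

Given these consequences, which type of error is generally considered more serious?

The Type I consequence (a lucky guesser is credited with psychic ability) is more severe than the Type II consequence (genuine ability (if it existed) would go unrecognized).

Type I error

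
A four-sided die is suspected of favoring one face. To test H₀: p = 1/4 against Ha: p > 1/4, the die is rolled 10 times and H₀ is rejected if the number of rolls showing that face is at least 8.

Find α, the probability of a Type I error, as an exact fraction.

109/262144

α = P(reject H₀ | H₀ true) = P(K ≥ 8 | p = 1/4), with K ~ Binomial(10, 1/4).
P(K ≥ 8) = Σ_{j=8}^{10} C(10,j)·(1/4)^j·(3/4)^{10-j} = 109/262144.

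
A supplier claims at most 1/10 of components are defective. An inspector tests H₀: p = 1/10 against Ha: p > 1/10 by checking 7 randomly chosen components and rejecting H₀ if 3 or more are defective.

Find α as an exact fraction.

51383/2000000

The significance level is the probability, assuming p = 1/10, of seeing 3 or more defectives in 7 draws.
α = 1 − P(X ≤ 2) = 1 − 1948617/2000000 = 51383/2000000.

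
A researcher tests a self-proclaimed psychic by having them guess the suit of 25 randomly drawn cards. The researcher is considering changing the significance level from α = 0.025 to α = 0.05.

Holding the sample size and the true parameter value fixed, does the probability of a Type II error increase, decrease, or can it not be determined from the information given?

Relaxing α lowers the evidence threshold; under Ha, outcomes that previously fell short now trigger rejection.

It decreases.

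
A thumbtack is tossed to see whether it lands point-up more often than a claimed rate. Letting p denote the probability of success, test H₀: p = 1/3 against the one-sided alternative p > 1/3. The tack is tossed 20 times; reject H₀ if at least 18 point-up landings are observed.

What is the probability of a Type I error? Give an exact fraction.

89/387420489

The Type I error probability is α = P(Y ≥ 18) computed under H₀, where Y ~ Binomial(20, 1/3).
Adding the binomial terms for j = 18 through 20 with p = 1/3 yields 89/387420489.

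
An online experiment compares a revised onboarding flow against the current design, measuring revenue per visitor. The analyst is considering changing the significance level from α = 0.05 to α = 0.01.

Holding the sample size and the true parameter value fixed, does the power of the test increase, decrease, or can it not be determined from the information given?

It decreases.

Lowering α raises the bar for rejection; under Ha, the test now fails to reject on outcomes it previously would have rejected.
Since power = 1 − β and β increases, power decreases.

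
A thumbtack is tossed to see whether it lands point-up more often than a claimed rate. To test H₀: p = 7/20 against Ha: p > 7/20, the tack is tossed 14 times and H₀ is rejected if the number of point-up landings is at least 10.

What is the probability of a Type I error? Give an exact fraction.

The Type I error probability is α = P(S ≥ 10) computed under H₀, where S ~ Binomial(14, 7/20).
P(S ≥ 10) = Σ_{j=10}^{14} C(14,j)·(7/20)^j·(13/20)^{14-j} = 1977660911219567/327680000000000000.

1977660911219567/327680000000000000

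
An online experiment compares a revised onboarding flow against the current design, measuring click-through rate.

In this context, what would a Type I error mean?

A Type I error would mean concluding that the new design increases click-through rate when in fact the new design has no effect on click-through rate.

With the conventional null hypothesis that the new design has no effect on click-through rate:
A Type I error is rejecting H₀ when H₀ is true.
Here that means shipping the new feature to all users when actually the new design has no effect on click-through rate.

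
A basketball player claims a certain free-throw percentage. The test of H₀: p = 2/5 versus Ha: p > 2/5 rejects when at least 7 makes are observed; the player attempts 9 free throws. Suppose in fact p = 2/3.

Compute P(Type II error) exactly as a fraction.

12259/19683

β = P(fail to reject H₀ | Ha true) = P(Y ≤ 6 | p = 2/3), Y ~ Binomial(9, 2/3).
Summing C(9,j)·(2/3)^j·(1/3)^{9-j} for j = 0..6 gives 12259/19683.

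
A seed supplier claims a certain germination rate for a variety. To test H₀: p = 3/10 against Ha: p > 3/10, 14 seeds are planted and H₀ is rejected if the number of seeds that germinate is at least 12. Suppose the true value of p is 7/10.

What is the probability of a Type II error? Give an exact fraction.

A Type II error is failing to reject when Ha holds: with p = 7/10, β = P(Y ≤ 11).
Equivalently, β = 1 − P(Y ≥ 12) = 41958212136219/50000000000000.

41958212136219/50000000000000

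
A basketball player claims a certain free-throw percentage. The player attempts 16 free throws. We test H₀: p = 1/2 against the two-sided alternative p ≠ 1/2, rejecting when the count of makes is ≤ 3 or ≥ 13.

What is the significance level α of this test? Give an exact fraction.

697/32768

Under H₀, S ~ Binomial(16, 1/2); α is the probability of landing in either tail, P(S ≤ 3) + P(S ≥ 13).
Each tail has probability (1 + 16 + 120 + 560)/65536; doubling gives α = 1394/65536 = 697/32768.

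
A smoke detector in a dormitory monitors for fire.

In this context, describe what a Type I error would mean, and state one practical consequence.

A Type I error would mean concluding that there is a fire when in fact there is no fire. Consequence: the building is evacuated for a false alarm, disrupting work.

With the conventional null hypothesis that there is no fire:
A Type I error is rejecting H₀ when H₀ is true.
Here that means sounding the alarm and evacuating the building when actually there is no fire.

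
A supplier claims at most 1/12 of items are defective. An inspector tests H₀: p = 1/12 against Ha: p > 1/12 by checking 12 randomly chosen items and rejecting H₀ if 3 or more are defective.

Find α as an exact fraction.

642062000537/8916100448256

The significance level is the probability, assuming p = 1/12, of seeing 3 or more defectives in 12 draws.
α = 1 − P(Y ≤ 2) = 1 − 8274038447719/8916100448256 = 642062000537/8916100448256.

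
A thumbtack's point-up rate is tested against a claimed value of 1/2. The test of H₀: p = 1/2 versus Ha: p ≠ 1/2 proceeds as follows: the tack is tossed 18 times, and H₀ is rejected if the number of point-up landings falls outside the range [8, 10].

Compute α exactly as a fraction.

15751/32768

Under H₀, S ~ Binomial(18, 1/2); α is the probability of landing in either tail, P(S ≤ 7) + P(S ≥ 11).
The two tails are symmetric, so α = 2·(1 + 18 + 153 + 816 + 3060 + 8568 + 18564 + 31824)/2^18 = 126008/262144 = 15751/32768.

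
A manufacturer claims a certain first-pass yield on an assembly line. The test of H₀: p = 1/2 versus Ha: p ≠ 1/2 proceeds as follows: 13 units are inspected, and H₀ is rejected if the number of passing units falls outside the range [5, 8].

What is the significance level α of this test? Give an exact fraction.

The significance level is the null-hypothesis probability of the rejection region {≤4} ∪ {≥9}.
By symmetry, α = 2·P(S ≤ 4) = 2·(1 + 13 + 78 + 286 + 715)/8192 = 2186/8192 = 1093/4096.

1093/4096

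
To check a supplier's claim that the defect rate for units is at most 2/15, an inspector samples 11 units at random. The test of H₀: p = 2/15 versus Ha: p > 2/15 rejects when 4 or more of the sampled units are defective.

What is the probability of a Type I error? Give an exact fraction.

27663615392/576650390625

α = P(reject H₀ | H₀ true) = P(X ≥ 4 | p = 2/15), X ~ Binomial(11, 2/15).
α = 1 − P(X ≤ 3) = 1 − 548986775233/576650390625 = 27663615392/576650390625.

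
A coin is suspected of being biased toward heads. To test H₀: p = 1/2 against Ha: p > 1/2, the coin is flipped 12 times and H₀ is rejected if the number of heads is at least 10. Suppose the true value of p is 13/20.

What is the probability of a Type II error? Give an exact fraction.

A Type II error is failing to reject when Ha holds: with p = 13/20, β = P(K ≤ 9).
Equivalently, β = 1 − P(K ≥ 10) = 695265215827749/819200000000000.

695265215827749/819200000000000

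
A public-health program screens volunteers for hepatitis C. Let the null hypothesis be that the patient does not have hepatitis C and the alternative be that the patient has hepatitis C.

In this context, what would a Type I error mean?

A Type I error would mean concluding that the patient has hepatitis C when in fact the patient does not have hepatitis C.

A Type I error is rejecting H₀ when H₀ is true.
Here that means flagging the patient as positive and ordering follow-up testing when actually the patient does not have hepatitis C.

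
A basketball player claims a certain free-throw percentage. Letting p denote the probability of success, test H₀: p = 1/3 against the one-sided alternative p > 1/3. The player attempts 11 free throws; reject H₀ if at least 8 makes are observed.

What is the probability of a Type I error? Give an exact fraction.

521/59049

α = P(reject H₀ | H₀ true) = P(X ≥ 8 | p = 1/3), with X ~ Binomial(11, 1/3).
Adding the binomial terms for j = 8 through 11 with p = 1/3 yields 521/59049.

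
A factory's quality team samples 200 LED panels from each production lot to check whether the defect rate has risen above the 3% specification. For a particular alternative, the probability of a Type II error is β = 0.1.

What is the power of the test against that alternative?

Power = 1 − β = 1 − 0.1 = 0.9.

0.9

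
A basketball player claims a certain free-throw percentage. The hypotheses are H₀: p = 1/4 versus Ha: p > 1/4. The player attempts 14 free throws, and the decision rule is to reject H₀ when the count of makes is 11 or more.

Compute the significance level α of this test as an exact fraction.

The Type I error probability is α = P(K ≥ 11) computed under H₀, where K ~ Binomial(14, 1/4).
Adding the binomial terms for j = 11 through 14 with p = 1/4 yields 5345/134217728.

5345/134217728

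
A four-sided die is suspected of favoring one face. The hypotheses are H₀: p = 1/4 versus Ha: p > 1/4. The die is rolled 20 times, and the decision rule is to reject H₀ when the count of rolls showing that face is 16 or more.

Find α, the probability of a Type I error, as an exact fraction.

106249/274877906944

Under H₀, S ~ Binomial(20, 1/4), and α = P(S ≥ 16).
Summing C(20,j)(1/4)^j(3/4)^{20−j} for j = 16,…,20 gives 106249/274877906944.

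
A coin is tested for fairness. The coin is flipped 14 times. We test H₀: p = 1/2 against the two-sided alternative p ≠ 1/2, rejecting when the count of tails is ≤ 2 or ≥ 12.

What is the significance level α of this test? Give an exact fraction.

α = P(S ≤ 2 or S ≥ 12 | p = 1/2), S ~ Binomial(14, 1/2).
The two tails are symmetric, so α = 2·(1 + 14 + 91)/2^14 = 212/16384 = 53/4096.

53/4096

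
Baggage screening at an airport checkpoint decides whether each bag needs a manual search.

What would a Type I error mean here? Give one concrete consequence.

A Type I error would mean concluding that the bag contains a prohibited item when in fact the bag contains no prohibited items. Consequence: a harmless bag is searched, delaying the passenger.

With the conventional null hypothesis that the bag contains no prohibited items:
A Type I error is rejecting H₀ when H₀ is true.
Here that means flagging the bag for a manual search when actually the bag contains no prohibited items.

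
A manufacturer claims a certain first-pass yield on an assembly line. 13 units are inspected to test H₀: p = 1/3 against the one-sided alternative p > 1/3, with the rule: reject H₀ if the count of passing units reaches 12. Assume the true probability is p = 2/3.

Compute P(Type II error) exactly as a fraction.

A Type II error is failing to reject when Ha holds: with p = 2/3, β = P(K ≤ 11).
Adding the binomial probabilities P(K=0)+…+P(K=11) at p = 2/3 gives 510961/531441.

510961/531441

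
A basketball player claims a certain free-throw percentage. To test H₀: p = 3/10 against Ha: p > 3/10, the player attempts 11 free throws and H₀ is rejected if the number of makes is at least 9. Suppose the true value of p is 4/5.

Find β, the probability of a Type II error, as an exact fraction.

3736313/9765625

A Type II error is failing to reject when Ha holds: with p = 4/5, β = P(X ≤ 8).
Equivalently, β = 1 − P(X ≥ 9) = 3736313/9765625.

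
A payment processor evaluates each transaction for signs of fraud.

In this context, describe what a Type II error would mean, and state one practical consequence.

A Type II error would mean concluding that the transaction is legitimate (or at least failing to establish that the transaction is fraudulent) when in fact the transaction is fraudulent. Consequence: a fraudulent charge goes through and the bank absorbs the loss.

With the conventional null hypothesis that the transaction is legitimate:
A Type II error is failing to reject H₀ when H₀ is false.
Here that means approving the transaction when actually the transaction is fraudulent.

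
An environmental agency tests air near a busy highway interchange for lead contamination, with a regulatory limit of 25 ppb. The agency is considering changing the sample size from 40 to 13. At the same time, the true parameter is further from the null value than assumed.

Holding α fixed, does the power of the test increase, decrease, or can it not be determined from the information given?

The first change alone would make β increase; the second alone would make β decrease. Which effect dominates depends on the magnitudes, which are not given.
Since power = 1 − β, the effect on power is likewise indeterminate.

Cannot be determined from the information given.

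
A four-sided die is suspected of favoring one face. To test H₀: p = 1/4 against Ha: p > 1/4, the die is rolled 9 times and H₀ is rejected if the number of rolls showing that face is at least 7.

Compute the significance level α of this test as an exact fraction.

11/8192

α = P(reject H₀ | H₀ true) = P(K ≥ 7 | p = 1/4), with K ~ Binomial(9, 1/4).
Adding the binomial terms for j = 7 through 9 with p = 1/4 yields 11/8192.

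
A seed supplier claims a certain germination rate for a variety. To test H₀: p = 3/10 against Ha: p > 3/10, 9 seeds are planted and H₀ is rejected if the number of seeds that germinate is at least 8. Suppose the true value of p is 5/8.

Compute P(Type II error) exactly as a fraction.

3803679/4194304

Under the alternative p = 5/8, Y ~ Binomial(9, 5/8); β is the probability the test does not reject, P(Y < 8).
Summing C(9,j)·(5/8)^j·(3/8)^{9-j} for j = 0..7 gives 3803679/4194304.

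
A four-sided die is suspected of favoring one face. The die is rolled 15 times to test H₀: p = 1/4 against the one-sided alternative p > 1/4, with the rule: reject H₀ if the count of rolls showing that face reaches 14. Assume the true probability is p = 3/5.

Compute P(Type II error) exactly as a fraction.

30359740148/30517578125

Under the alternative p = 3/5, X ~ Binomial(15, 3/5); β is the probability the test does not reject, P(X < 14).
Equivalently, β = 1 − P(X ≥ 14) = 30359740148/30517578125.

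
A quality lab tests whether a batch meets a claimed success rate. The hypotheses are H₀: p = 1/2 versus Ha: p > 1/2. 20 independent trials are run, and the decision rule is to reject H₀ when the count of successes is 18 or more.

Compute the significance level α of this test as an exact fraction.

α = P(reject H₀ | H₀ true) = P(S ≥ 18 | p = 1/2), with S ~ Binomial(20, 1/2).
Summing the upper tail: (190 + 20 + 1) / 2^20 = 211/1048576.

211/1048576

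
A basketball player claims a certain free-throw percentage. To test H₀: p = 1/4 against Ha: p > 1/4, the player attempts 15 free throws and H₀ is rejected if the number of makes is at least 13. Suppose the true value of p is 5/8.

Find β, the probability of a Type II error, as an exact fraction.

A Type II error is failing to reject when Ha holds: with p = 5/8, β = P(X ≤ 12).
Adding the binomial probabilities P(X=0)+…+P(X=12) at p = 5/8 gives 33725631854457/35184372088832.

33725631854457/35184372088832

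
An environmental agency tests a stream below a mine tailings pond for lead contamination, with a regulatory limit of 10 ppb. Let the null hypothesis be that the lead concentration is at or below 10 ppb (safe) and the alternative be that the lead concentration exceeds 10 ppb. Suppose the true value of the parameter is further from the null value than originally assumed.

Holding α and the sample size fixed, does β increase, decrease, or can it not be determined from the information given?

It decreases.

A larger true effect moves the Ha sampling distribution further from the H₀ critical value, making rejection more likely when Ha is true.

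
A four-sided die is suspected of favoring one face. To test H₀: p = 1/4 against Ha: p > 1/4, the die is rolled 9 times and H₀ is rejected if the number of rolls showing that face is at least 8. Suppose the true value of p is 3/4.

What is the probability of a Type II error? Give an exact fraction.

45853/65536

A Type II error is failing to reject when Ha holds: with p = 3/4, β = P(K ≤ 7).
Adding the binomial probabilities P(K=0)+…+P(K=7) at p = 3/4 gives 45853/65536.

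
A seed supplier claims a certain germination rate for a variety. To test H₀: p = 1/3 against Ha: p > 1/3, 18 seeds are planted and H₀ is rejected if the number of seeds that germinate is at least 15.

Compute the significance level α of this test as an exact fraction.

Under H₀, X ~ Binomial(18, 1/3), and α = P(X ≥ 15).
P(X ≥ 15) = Σ_{j=15}^{18} C(18,j)·(1/3)^j·(2/3)^{18-j} = 7177/387420489.

7177/387420489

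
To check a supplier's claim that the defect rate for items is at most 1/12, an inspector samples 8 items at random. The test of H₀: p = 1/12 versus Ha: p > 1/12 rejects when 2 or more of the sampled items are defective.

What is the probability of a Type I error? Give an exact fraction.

The significance level is the probability, assuming p = 1/12, of seeing 2 or more defectives in 8 draws.
α = 1 − P(X ≤ 1) = 1 − 370256249/429981696 = 59725447/429981696.

59725447/429981696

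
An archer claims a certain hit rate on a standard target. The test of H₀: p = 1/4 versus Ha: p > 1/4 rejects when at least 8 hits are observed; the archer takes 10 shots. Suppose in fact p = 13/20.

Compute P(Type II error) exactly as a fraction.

1890285078059/2560000000000

A Type II error is failing to reject when Ha holds: with p = 13/20, β = P(X ≤ 7).
Summing C(10,j)·(13/20)^j·(7/20)^{10-j} for j = 0..7 gives 1890285078059/2560000000000.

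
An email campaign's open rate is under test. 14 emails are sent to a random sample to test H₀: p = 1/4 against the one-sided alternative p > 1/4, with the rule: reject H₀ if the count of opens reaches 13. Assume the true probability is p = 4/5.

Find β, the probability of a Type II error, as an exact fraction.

4895556073/6103515625

Under the alternative p = 4/5, K ~ Binomial(14, 4/5); β is the probability the test does not reject, P(K < 13).
Adding the binomial probabilities P(K=0)+…+P(K=12) at p = 4/5 gives 4895556073/6103515625.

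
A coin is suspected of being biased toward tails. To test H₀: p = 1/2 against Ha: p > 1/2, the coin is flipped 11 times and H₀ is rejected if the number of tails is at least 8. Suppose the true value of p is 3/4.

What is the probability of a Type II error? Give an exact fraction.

150311/524288

A Type II error is failing to reject when Ha holds: with p = 3/4, β = P(S ≤ 7).
Summing C(11,j)·(3/4)^j·(1/4)^{11-j} for j = 0..7 gives 150311/524288.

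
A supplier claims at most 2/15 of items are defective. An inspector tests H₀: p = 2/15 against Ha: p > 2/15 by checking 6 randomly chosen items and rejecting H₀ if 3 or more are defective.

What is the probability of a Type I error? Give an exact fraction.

The significance level is the probability, assuming p = 2/15, of seeing 3 or more defectives in 6 draws.
Via the complement, α = 1 − Σ_{j=0}^{2} C(6,j)(2/15)^j(13/15)^{6-j} = 78928/2278125.

78928/2278125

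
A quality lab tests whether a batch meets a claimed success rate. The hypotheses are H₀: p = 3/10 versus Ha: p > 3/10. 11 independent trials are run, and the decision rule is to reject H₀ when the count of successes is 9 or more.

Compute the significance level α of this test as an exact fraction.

The Type I error probability is α = P(X ≥ 9) computed under H₀, where X ~ Binomial(11, 3/10).
Summing C(11,j)(3/10)^j(7/10)^{11−j} for j = 9,…,11 gives 11553921/20000000000.

11553921/20000000000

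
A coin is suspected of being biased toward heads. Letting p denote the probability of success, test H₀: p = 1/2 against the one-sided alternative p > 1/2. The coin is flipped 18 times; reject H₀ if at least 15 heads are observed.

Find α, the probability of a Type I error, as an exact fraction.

α = P(reject H₀ | H₀ true) = P(S ≥ 15 | p = 1/2), with S ~ Binomial(18, 1/2).
P(S ≥ 15) = [C(18,15) + C(18,16) + C(18,17) + C(18,18)] / 2^18 = (816 + 153 + 18 + 1) / 262144 = 988/262144 = 247/65536.

247/65536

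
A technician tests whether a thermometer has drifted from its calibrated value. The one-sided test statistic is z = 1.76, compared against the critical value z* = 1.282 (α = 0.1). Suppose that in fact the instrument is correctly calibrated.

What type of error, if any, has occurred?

The conventional null hypothesis is that the instrument is correctly calibrated.
Since z = 1.76 > z* = 1.282, H₀ is rejected.
H₀ is true (actually the instrument is correctly calibrated).
Rejecting a true H₀ is a Type I error.

Type I error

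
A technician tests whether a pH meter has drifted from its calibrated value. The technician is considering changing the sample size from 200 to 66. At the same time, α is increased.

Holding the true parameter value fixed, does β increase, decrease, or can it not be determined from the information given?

Cannot be determined from the information given.

The first change alone would make β increase; the second alone would make β decrease. Which effect dominates depends on the magnitudes, which are not given.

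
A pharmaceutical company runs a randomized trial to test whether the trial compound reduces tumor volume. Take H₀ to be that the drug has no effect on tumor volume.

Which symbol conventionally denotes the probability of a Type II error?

P(Type II error) = P(fail to reject H₀ | H₀ false) = β.

β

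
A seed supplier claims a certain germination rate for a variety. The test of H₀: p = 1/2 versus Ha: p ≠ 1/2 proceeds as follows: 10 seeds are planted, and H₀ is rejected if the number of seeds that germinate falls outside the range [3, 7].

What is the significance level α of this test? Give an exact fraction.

7/64

Under H₀, S ~ Binomial(10, 1/2); α is the probability of landing in either tail, P(S ≤ 2) + P(S ≥ 8).
Each tail has probability (1 + 10 + 45)/1024; doubling gives α = 112/1024 = 7/64.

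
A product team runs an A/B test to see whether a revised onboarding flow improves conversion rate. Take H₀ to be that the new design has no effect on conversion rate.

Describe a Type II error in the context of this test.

A Type II error is failing to reject H₀ when H₀ is false.
Here that means keeping the current design when actually the new design increases conversion rate.

A Type II error would mean concluding that the new design has no effect on conversion rate (or at least failing to establish that the new design increases conversion rate) when in fact the new design increases conversion rate.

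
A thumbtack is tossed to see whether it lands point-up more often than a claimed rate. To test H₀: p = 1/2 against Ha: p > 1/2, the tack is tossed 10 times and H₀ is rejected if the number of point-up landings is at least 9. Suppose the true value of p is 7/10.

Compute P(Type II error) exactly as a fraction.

8506916541/10000000000

Under the alternative p = 7/10, X ~ Binomial(10, 7/10); β is the probability the test does not reject, P(X < 9).
Adding the binomial probabilities P(X=0)+…+P(X=8) at p = 7/10 gives 8506916541/10000000000.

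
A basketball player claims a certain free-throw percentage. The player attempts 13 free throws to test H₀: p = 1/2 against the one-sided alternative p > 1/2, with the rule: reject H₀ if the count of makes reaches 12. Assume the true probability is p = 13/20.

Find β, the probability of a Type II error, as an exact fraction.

Under the alternative p = 13/20, S ~ Binomial(13, 13/20); β is the probability the test does not reject, P(S < 12).
Equivalently, β = 1 − P(S ≥ 12) = 9937124893407747/10240000000000000.

9937124893407747/10240000000000000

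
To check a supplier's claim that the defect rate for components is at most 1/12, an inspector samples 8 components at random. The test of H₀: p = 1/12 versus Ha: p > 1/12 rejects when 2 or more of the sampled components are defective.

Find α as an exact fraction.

Under H₀, X ~ Binomial(8, 1/12); the Type I error rate is P(X ≥ 2).
α = 1 − P(X ≤ 1) = 1 − 370256249/429981696 = 59725447/429981696.

59725447/429981696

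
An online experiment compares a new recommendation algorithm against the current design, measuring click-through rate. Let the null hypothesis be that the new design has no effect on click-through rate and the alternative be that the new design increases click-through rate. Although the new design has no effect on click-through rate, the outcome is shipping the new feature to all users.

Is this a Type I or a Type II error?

'Shipping the new feature to all users' corresponds to rejecting H₀.
H₀ was rejected but H₀ is true — a Type I error (false positive).

Type I error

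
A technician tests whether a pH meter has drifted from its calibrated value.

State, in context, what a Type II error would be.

With the conventional null hypothesis that the instrument is correctly calibrated:
A Type II error is failing to reject H₀ when H₀ is false.
Here that means leaving the instrument in service when actually the instrument has drifted out of calibration.

A Type II error would mean concluding that the instrument is correctly calibrated (or at least failing to establish that the instrument has drifted out of calibration) when in fact the instrument has drifted out of calibration.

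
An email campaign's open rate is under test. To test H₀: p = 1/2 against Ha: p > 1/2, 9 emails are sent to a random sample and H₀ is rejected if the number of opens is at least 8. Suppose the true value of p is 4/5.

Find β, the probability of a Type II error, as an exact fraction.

A Type II error is failing to reject when Ha holds: with p = 4/5, β = P(S ≤ 7).
Equivalently, β = 1 − P(S ≥ 8) = 1101157/1953125.

1101157/1953125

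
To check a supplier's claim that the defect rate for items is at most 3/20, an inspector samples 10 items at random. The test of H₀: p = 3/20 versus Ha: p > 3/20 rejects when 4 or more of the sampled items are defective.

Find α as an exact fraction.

Under H₀, Y ~ Binomial(10, 3/20); the Type I error rate is P(Y ≥ 4).
Computing the lower-tail complement: 1 − 2432077314871/2560000000000 = 127922685129/2560000000000.

127922685129/2560000000000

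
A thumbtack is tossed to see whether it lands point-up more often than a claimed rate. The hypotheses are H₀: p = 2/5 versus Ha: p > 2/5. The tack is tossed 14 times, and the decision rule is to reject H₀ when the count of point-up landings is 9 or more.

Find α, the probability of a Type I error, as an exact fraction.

α = P(reject H₀ | H₀ true) = P(X ≥ 9 | p = 2/5), with X ~ Binomial(14, 2/5).
P(X ≥ 9) = Σ_{j=9}^{14} C(14,j)·(2/5)^j·(3/5)^{14-j} = 355950592/6103515625.

355950592/6103515625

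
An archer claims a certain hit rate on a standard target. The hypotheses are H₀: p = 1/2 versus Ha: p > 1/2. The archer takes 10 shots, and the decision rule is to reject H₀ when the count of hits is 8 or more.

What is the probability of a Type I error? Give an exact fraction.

Under H₀, S ~ Binomial(10, 1/2), and α = P(S ≥ 8).
P(S ≥ 8) = [C(10,8) + C(10,9) + C(10,10)] / 2^10 = (45 + 10 + 1) / 1024 = 56/1024 = 7/128.

7/128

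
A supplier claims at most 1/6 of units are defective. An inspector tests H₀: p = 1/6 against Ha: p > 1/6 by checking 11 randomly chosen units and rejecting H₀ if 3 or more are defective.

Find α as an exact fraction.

The significance level is the probability, assuming p = 1/6, of seeing 3 or more defectives in 11 draws.
Computing the lower-tail complement: 1 − 9765625/13436928 = 3671303/13436928.

3671303/13436928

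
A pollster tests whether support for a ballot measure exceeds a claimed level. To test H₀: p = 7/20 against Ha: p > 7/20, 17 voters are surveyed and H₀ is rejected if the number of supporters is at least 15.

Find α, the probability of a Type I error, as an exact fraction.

Under H₀, S ~ Binomial(17, 7/20), and α = P(S ≥ 15).
Adding the binomial terms for j = 15 through 17 with p = 7/20 yields 5834753095719947/655360000000000000000.

5834753095719947/655360000000000000000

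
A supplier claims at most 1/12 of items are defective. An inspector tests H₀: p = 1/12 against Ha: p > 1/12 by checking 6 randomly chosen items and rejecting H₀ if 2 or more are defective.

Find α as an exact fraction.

248117/2985984

The significance level is the probability, assuming p = 1/12, of seeing 2 or more defectives in 6 draws.
Computing the lower-tail complement: 1 − 2737867/2985984 = 248117/2985984.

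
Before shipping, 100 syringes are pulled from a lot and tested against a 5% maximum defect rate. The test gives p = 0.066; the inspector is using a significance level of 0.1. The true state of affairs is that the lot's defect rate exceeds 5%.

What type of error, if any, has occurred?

Neither — the decision is correct.

The conventional null hypothesis is that the lot's defect rate is 5% (within specification).
Since p = 0.066 < α = 0.1, H₀ is rejected.
H₀ is false (actually the lot's defect rate exceeds 5%).
The decision matches the true state — no error.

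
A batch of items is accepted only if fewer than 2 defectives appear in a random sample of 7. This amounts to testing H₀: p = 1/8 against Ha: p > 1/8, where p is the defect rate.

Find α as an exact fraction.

The significance level is the probability, assuming p = 1/8, of seeing 2 or more defectives in 7 draws.
Via the complement, α = 1 − Σ_{j=0}^{1} C(7,j)(1/8)^j(7/8)^{7-j} = 225033/1048576.

225033/1048576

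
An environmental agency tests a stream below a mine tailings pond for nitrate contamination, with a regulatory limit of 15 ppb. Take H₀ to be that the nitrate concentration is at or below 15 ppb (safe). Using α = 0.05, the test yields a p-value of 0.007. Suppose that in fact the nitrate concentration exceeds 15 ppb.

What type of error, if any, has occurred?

No error (correct decision).

Since p = 0.007 < α = 0.05, H₀ is rejected.
H₀ is false (actually the nitrate concentration exceeds 15 ppb).
The decision matches the true state — no error.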